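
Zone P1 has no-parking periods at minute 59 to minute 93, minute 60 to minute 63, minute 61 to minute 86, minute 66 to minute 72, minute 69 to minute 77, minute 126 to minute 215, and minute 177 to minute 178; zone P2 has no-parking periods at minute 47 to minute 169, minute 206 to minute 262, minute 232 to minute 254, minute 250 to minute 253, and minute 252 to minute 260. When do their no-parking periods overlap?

A, merged: minute 59 to minute 93, minute 126 to minute 215.
B, merged: minute 47 to minute 169, minute 206 to minute 262.
minute 59 to minute 93 meets the second set on minute 59 to minute 93.
minute 126 to minute 215 meets the second set on minute 126 to minute 169, minute 206 to minute 215.

minute 59 to minute 93, minute 126 to minute 169, minute 206 to minute 215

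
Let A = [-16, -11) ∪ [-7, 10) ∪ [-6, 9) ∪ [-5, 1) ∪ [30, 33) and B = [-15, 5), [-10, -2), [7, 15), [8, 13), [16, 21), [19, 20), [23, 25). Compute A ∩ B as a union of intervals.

A, merged: [-16, -11), [-7, 10), [30, 33).
B, merged: [-15, 5), [7, 15), [16, 21), [23, 25).
[-16, -11) overlaps B on [-15, -11).
[-7, 10) overlaps B on [-7, 5), [7, 10).
[30, 33) falls entirely outside B.

[-15, -11) ∪ [-7, 5) ∪ [7, 10)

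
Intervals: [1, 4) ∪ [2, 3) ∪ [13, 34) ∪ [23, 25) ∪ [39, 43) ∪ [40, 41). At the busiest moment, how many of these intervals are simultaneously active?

Walk the sorted start/end points keeping a running depth.
The depth first hits 2 at 2.

2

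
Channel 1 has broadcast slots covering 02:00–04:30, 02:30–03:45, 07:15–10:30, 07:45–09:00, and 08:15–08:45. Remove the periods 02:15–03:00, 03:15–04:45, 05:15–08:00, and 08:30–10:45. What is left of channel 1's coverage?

Merge the first list: 02:00-04:30, 07:15-10:30.
02:00-04:30 minus B → 02:00-02:15, 03:00-03:15.
07:15-10:30 minus B → 08:00-08:30.

02:00-02:15, 03:00-03:15, 08:00-08:30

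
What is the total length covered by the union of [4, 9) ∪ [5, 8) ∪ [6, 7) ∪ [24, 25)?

6

Merged: [4, 9), [24, 25).
Lengths: 5 + 1 = 6.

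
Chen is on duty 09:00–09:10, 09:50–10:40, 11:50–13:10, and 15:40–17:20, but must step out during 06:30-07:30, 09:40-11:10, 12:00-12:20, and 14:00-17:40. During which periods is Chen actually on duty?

09:00–09:10, 11:50–12:00, 12:20–13:10

09:00–09:10 is untouched.
09:50–10:40 lies entirely inside B → drops out.
11:50–13:10 with B removed leaves 11:50–12:00, 12:20–13:10.
15:40–17:20 lies entirely inside B → drops out.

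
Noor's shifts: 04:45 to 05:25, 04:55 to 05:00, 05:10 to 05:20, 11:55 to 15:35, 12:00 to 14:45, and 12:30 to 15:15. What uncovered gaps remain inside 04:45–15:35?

The merged coverage is 04:45–05:25, 11:55–15:35.
Gaps within 04:45–15:35: 05:25–11:55.

05:25–11:55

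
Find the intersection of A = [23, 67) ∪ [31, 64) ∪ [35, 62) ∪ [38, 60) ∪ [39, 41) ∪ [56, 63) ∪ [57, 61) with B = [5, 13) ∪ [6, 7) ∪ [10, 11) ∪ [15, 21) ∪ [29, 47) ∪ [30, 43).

Merge the first list: [23, 67).
Merge the second list: [5, 13), [15, 21), [29, 47).
[23, 67) overlaps B on [29, 47).

[29, 47)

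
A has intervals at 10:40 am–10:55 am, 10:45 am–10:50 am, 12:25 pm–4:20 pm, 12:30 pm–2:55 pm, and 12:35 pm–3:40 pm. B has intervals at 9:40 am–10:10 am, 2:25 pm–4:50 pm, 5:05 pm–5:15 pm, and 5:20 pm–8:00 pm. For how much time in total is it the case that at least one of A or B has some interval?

8 h

First set merges to 10:40 am-10:55 am, 12:25 pm-4:20 pm.
A ∪ B = 9:40 am-10:10 am, 10:40 am-10:55 am, 12:25 pm-4:50 pm, 5:05 pm-5:15 pm, 5:20 pm-8:00 pm.
Total: 30 min + 15 min + 4 h 25 min + 10 min + 2 h 40 min = 8 h.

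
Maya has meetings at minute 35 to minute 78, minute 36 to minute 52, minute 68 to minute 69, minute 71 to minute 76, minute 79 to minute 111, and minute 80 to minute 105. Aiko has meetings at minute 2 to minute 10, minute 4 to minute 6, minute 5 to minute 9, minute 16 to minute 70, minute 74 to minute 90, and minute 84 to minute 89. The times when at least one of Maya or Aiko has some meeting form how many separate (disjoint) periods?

2

A, merged: minute 35 to minute 78, minute 79 to minute 111.
B, merged: minute 2 to minute 10, minute 16 to minute 70, minute 74 to minute 90.
A ∪ B = minute 2 to minute 10, minute 16 to minute 111.
That is 2 disjoint pieces.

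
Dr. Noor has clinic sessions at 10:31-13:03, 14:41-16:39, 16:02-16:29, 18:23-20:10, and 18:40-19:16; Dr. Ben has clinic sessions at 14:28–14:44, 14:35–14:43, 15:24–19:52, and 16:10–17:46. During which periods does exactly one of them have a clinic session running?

A, merged: 10:31-13:03, 14:41-16:39, 18:23-20:10.
B, merged: 14:28-14:44, 15:24-19:52.
A \ B = 10:31-13:03, 14:44-15:24, 19:52-20:10.
B \ A = 14:28-14:41, 16:39-18:23.
Union of the two gives the symmetric difference.

10:31-13:03, 14:28-14:41, 14:44-15:24, 16:39-18:23, 19:52-20:10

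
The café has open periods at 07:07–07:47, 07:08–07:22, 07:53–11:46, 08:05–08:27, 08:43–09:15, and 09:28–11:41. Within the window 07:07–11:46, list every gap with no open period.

The merged coverage is 07:07–07:47, 07:53–11:46.
Gaps within 07:07–11:46: 07:47–07:53.

07:47–07:53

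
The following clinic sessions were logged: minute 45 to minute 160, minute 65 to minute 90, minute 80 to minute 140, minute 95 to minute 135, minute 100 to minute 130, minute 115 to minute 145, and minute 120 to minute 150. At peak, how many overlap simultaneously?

6

Walk the sorted start/end points keeping a running depth.
The depth first hits 6 at minute 120.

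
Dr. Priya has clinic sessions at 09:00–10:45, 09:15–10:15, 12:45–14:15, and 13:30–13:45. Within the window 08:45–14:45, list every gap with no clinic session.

The merged coverage is 09:00-10:45, 12:45-14:15.
Gaps within 08:45-14:45: 08:45-09:00, 10:45-12:45, 14:15-14:45.

08:45-09:00, 10:45-12:45, 14:15-14:45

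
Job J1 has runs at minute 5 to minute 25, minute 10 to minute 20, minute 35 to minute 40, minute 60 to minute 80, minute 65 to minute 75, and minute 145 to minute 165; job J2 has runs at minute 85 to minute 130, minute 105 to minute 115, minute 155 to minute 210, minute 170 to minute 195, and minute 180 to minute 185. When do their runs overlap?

minute 155 to minute 165

Merge the first list: minute 5 to minute 25, minute 35 to minute 40, minute 60 to minute 80, minute 145 to minute 165.
Merge the second list: minute 85 to minute 130, minute 155 to minute 210.
minute 5 to minute 25 meets no B interval.
minute 35 to minute 40 meets no B interval.
minute 60 to minute 80 meets no B interval.
minute 145 to minute 165 ∩ B → minute 155 to minute 165.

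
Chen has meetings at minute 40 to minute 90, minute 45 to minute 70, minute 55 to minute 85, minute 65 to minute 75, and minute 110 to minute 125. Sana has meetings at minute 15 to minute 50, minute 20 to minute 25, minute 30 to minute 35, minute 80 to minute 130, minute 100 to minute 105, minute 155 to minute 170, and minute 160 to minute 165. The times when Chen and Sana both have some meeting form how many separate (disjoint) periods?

First set merges to minute 40 to minute 90, minute 110 to minute 125.
Second set merges to minute 15 to minute 50, minute 80 to minute 130, minute 155 to minute 170.
A ∩ B = minute 40 to minute 50, minute 80 to minute 90, minute 110 to minute 125.
That is 3 disjoint pieces.

3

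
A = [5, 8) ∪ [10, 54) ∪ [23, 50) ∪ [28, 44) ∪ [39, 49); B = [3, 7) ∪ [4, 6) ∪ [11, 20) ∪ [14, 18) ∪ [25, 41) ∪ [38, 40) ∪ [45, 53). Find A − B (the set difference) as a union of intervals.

A, merged: [5, 8), [10, 54).
B, merged: [3, 7), [11, 20), [25, 41), [45, 53).
[5, 8) with B removed leaves [7, 8).
[10, 54) with B removed leaves [10, 11), [20, 25), [41, 45), [53, 54).

[7, 8) ∪ [10, 11) ∪ [20, 25) ∪ [41, 45) ∪ [53, 54)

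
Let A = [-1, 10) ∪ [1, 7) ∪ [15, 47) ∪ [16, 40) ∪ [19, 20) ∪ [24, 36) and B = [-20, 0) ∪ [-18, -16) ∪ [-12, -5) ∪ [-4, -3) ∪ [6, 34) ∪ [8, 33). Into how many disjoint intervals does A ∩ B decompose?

3

A, merged: [-1, 10), [15, 47).
B, merged: [-20, 0), [6, 34).
A ∩ B = [-1, 0), [6, 10), [15, 34).
That is 3 disjoint pieces.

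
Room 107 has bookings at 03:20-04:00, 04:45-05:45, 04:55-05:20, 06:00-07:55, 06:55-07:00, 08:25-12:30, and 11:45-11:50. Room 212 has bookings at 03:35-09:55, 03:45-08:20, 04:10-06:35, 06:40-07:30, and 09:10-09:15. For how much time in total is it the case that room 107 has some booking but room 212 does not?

2 h 50 min

A, merged: 03:20–04:00, 04:45–05:45, 06:00–07:55, 08:25–12:30.
B, merged: 03:35–09:55.
A \ B = 03:20–03:35, 09:55–12:30.
Total: 15 min + 2 h 35 min = 2 h 50 min.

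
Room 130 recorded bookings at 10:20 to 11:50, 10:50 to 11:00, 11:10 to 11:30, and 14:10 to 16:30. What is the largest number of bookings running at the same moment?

Walk the sorted start/end points keeping a running depth.
The depth first hits 2 at 10:50.

2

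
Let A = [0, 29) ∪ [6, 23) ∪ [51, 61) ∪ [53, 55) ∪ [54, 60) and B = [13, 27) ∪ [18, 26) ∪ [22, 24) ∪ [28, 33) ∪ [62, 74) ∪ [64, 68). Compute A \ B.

[0, 13) ∪ [27, 28) ∪ [51, 61)

First set merges to [0, 29), [51, 61).
Second set merges to [13, 27), [28, 33), [62, 74).
[0, 29) minus B → [0, 13), [27, 28).
[51, 61): no B overlap → unchanged.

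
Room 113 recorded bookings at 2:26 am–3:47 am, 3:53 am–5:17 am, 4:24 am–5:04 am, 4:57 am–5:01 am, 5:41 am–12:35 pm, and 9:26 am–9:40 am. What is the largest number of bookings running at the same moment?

Sweep endpoints in order; track running count of active intervals.
Peak of 3 reached at 4:57 am.

3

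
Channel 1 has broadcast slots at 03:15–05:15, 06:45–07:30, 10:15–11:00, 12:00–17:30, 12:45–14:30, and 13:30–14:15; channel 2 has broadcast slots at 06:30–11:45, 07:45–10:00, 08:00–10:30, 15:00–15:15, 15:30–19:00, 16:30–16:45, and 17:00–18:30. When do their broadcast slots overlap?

06:45–07:30, 10:15–11:00, 15:00–15:15, 15:30–17:30

A, merged: 03:15–05:15, 06:45–07:30, 10:15–11:00, 12:00–17:30.
B, merged: 06:30–11:45, 15:00–15:15, 15:30–19:00.
03:15–05:15 meets no B interval.
06:45–07:30 ∩ B → 06:45–07:30.
10:15–11:00 ∩ B → 10:15–11:00.
12:00–17:30 ∩ B → 15:00–15:15, 15:30–17:30.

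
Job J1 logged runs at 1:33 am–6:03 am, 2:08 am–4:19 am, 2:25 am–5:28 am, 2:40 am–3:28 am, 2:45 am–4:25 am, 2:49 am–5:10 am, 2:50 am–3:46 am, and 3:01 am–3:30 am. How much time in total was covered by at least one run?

Merged: 1:33 am–6:03 am.
Length: 4 h 30 min.

4 h 30 min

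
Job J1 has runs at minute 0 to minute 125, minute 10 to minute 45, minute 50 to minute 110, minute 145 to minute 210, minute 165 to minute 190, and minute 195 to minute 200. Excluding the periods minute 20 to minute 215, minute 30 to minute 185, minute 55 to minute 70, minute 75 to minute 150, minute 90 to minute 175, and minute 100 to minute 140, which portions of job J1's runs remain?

minute 0 to minute 20

Merge the first list: minute 0 to minute 125, minute 145 to minute 210.
Merge the second list: minute 20 to minute 215.
minute 0 to minute 125 minus B → minute 0 to minute 20.
minute 145 to minute 210: fully covered by B → removed.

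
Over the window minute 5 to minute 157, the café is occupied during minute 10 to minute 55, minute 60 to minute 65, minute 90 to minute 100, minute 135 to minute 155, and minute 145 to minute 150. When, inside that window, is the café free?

After merging, the occupied span is minute 10 to minute 55, minute 60 to minute 65, minute 90 to minute 100, minute 135 to minute 155.
Uncovered inside minute 5 to minute 157: minute 5 to minute 10, minute 55 to minute 60, minute 65 to minute 90, minute 100 to minute 135, minute 155 to minute 157.

minute 5 to minute 10, minute 55 to minute 60, minute 65 to minute 90, minute 100 to minute 135, minute 155 to minute 157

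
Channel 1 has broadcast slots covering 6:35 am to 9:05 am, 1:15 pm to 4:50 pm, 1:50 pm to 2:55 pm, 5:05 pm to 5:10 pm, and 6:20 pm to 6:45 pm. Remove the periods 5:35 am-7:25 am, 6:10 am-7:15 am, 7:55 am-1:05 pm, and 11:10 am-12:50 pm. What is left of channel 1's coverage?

7:25 am–7:55 am, 1:15 pm–4:50 pm, 5:05 pm–5:10 pm, 6:20 pm–6:45 pm

First set merges to 6:35 am–9:05 am, 1:15 pm–4:50 pm, 5:05 pm–5:10 pm, 6:20 pm–6:45 pm.
Second set merges to 5:35 am–7:25 am, 7:55 am–1:05 pm.
6:35 am–9:05 am \ B = 7:25 am–7:55 am.
1:15 pm–4:50 pm: nothing removed.
5:05 pm–5:10 pm: nothing removed.
6:20 pm–6:45 pm: nothing removed.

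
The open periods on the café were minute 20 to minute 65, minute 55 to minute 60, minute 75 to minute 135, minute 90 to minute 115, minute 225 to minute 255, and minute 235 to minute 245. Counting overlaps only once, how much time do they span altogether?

Merged: minute 20 to minute 65, minute 75 to minute 135, minute 225 to minute 255.
Lengths: 45 minutes + 60 minutes + 30 minutes = 135 minutes.

135 minutes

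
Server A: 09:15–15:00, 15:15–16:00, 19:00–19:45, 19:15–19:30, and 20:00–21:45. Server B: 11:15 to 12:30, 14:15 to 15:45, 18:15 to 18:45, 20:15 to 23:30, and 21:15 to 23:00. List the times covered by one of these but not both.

09:15–11:15, 12:30–14:15, 15:00–15:15, 15:45–16:00, 18:15–18:45, 19:00–19:45, 20:00–20:15, 21:45–23:30

Merge the first list: 09:15–15:00, 15:15–16:00, 19:00–19:45, 20:00–21:45.
Merge the second list: 11:15–12:30, 14:15–15:45, 18:15–18:45, 20:15–23:30.
Only in the first: 09:15–11:15, 12:30–14:15, 15:45–16:00, 19:00–19:45, 20:00–20:15.
Only in the second: 15:00–15:15, 18:15–18:45, 21:45–23:30.
Together these are the periods covered by exactly one.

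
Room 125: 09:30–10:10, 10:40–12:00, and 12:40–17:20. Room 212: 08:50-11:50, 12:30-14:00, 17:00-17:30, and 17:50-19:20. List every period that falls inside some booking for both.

09:30–10:10 ∩ B → 09:30–10:10.
10:40–12:00 ∩ B → 10:40–11:50.
12:40–17:20 ∩ B → 12:40–14:00, 17:00–17:20.

09:30–10:10, 10:40–11:50, 12:40–14:00, 17:00–17:20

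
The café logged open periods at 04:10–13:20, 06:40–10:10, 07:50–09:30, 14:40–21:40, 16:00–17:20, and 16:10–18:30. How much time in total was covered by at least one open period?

16 h 10 min

Merged: 04:10–13:20, 14:40–21:40.
Lengths: 9 h 10 min + 7 h = 16 h 10 min.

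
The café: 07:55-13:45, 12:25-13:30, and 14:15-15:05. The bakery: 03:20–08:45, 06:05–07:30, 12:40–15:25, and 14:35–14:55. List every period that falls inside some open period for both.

First set merges to 07:55–13:45, 14:15–15:05.
Second set merges to 03:20–08:45, 12:40–15:25.
07:55–13:45 overlaps B on 07:55–08:45, 12:40–13:45.
14:15–15:05 overlaps B on 14:15–15:05.

07:55–08:45, 12:40–13:45, 14:15–15:05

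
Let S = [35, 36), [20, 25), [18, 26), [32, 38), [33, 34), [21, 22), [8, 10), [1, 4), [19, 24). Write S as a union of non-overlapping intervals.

[1, 4) ∪ [8, 10) ∪ [18, 26) ∪ [32, 38)

Sort by start: [1, 4), [8, 10), [18, 26), [19, 24), [20, 25), [21, 22), [32, 38), [33, 34), [35, 36).
[8, 10) is disjoint → start new block.
[18, 26) is disjoint → start new block.
[19, 24) overlaps/touches [18, 26) → extend to [18, 26).
[20, 25) overlaps/touches [18, 26) → extend to [18, 26).
[21, 22) overlaps/touches [18, 26) → extend to [18, 26).
[32, 38) is disjoint → start new block.
[33, 34) overlaps/touches [32, 38) → extend to [32, 38).
[35, 36) overlaps/touches [32, 38) → extend to [32, 38).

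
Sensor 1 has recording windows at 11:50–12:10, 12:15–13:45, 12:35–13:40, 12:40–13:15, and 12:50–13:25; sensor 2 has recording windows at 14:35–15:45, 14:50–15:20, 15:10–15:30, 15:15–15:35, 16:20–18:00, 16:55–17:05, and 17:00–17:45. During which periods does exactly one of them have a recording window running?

Merge the first list: 11:50-12:10, 12:15-13:45.
Merge the second list: 14:35-15:45, 16:20-18:00.
A but not B: 11:50-12:10, 12:15-13:45.
B but not A: 14:35-15:45, 16:20-18:00.
Combining gives A △ B.

11:50-12:10, 12:15-13:45, 14:35-15:45, 16:20-18:00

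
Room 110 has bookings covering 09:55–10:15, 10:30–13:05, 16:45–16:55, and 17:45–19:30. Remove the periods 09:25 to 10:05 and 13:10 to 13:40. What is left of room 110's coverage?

10:05-10:15, 10:30-13:05, 16:45-16:55, 17:45-19:30

09:55-10:15 \ B = 10:05-10:15.
10:30-13:05: nothing removed.
16:45-16:55: nothing removed.
17:45-19:30: nothing removed.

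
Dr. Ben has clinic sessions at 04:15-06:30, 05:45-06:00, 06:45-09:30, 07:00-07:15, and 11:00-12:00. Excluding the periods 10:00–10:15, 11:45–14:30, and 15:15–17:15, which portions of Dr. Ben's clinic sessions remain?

04:15-06:30, 06:45-09:30, 11:00-11:45

First set merges to 04:15-06:30, 06:45-09:30, 11:00-12:00.
04:15-06:30 is untouched.
06:45-09:30 is untouched.
11:00-12:00 with B removed leaves 11:00-11:45.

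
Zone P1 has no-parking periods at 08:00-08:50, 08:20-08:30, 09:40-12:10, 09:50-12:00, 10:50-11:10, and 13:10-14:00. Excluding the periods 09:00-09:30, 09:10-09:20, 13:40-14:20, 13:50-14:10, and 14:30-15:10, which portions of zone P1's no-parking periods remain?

A, merged: 08:00–08:50, 09:40–12:10, 13:10–14:00.
B, merged: 09:00–09:30, 13:40–14:20, 14:30–15:10.
08:00–08:50: nothing removed.
09:40–12:10: nothing removed.
13:10–14:00 \ B = 13:10–13:40.

08:00–08:50, 09:40–12:10, 13:10–13:40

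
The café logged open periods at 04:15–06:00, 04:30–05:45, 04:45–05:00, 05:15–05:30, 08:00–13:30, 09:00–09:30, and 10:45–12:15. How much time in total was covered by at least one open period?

7 h 15 min

Merged: 04:15-06:00, 08:00-13:30.
Lengths: 1 h 45 min + 5 h 30 min = 7 h 15 min.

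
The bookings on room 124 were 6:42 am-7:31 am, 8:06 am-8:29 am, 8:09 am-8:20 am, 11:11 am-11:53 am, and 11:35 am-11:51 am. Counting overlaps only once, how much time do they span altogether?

1 h 54 min

Merged: 6:42 am–7:31 am, 8:06 am–8:29 am, 11:11 am–11:53 am.
Lengths: 49 min + 23 min + 42 min = 1 h 54 min.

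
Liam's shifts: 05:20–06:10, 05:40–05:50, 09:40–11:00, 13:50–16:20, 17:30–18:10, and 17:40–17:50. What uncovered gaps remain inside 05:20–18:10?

06:10–09:40, 11:00–13:50, 16:20–17:30

The merged coverage is 05:20–06:10, 09:40–11:00, 13:50–16:20, 17:30–18:10.
Complement within 05:20–18:10: 06:10–09:40, 11:00–13:50, 16:20–17:30.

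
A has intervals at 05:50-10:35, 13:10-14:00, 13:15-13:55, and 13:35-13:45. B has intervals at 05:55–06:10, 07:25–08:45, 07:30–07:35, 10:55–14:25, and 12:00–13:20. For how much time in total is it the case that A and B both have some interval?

First set merges to 05:50–10:35, 13:10–14:00.
Second set merges to 05:55–06:10, 07:25–08:45, 10:55–14:25.
A ∩ B = 05:55–06:10, 07:25–08:45, 13:10–14:00.
Total: 15 min + 1 h 20 min + 50 min = 2 h 25 min.

2 h 25 min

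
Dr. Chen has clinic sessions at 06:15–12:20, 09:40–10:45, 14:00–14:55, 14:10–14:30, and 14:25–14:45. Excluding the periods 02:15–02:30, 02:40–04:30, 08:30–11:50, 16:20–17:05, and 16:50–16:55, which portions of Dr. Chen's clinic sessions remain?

06:15–08:30, 11:50–12:20, 14:00–14:55

A, merged: 06:15–12:20, 14:00–14:55.
B, merged: 02:15–02:30, 02:40–04:30, 08:30–11:50, 16:20–17:05.
06:15–12:20 with B removed leaves 06:15–08:30, 11:50–12:20.
14:00–14:55 is untouched.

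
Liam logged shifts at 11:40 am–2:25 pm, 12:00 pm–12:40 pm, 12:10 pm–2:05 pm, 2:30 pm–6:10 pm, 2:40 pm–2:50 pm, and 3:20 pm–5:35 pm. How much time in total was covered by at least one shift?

Merged: 11:40 am-2:25 pm, 2:30 pm-6:10 pm.
Lengths: 2 h 45 min + 3 h 40 min = 6 h 25 min.

6 h 25 min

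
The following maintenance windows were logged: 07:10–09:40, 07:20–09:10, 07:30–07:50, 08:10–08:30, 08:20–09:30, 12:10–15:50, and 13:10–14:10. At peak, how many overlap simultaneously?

4

Walk the sorted start/end points keeping a running depth.
The depth first hits 4 at 08:20.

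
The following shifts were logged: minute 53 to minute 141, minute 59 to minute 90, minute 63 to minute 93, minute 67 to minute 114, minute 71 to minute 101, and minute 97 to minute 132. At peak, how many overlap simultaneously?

Walk the sorted start/end points keeping a running depth.
The depth first hits 5 at minute 71.

5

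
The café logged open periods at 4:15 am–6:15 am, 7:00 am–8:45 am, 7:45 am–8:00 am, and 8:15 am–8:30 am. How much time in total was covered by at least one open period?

Merged: 4:15 am-6:15 am, 7:00 am-8:45 am.
Lengths: 2 h + 1 h 45 min = 3 h 45 min.

3 h 45 min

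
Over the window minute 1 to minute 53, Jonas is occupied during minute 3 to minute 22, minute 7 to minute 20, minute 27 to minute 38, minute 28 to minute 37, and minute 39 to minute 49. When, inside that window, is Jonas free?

minute 1 to minute 3, minute 22 to minute 27, minute 38 to minute 39, minute 49 to minute 53

The merged coverage is minute 3 to minute 22, minute 27 to minute 38, minute 39 to minute 49.
Gaps within minute 1 to minute 53: minute 1 to minute 3, minute 22 to minute 27, minute 38 to minute 39, minute 49 to minute 53.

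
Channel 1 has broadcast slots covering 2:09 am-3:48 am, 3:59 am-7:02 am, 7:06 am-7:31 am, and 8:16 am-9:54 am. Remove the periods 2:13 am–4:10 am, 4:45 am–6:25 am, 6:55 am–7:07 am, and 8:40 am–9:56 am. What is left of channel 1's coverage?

2:09 am–2:13 am, 4:10 am–4:45 am, 6:25 am–6:55 am, 7:07 am–7:31 am, 8:16 am–8:40 am

2:09 am–3:48 am minus B → 2:09 am–2:13 am.
3:59 am–7:02 am minus B → 4:10 am–4:45 am, 6:25 am–6:55 am.
7:06 am–7:31 am minus B → 7:07 am–7:31 am.
8:16 am–9:54 am minus B → 8:16 am–8:40 am.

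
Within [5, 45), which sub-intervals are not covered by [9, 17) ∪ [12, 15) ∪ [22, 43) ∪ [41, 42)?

The merged coverage is [9, 17), [22, 43).
Gaps within [5, 45): [5, 9), [17, 22), [43, 45).

[5, 9) ∪ [17, 22) ∪ [43, 45)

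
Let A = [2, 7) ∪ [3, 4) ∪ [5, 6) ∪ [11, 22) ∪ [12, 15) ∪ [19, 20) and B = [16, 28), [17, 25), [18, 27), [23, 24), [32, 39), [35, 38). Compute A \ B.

First set merges to [2, 7), [11, 22).
Second set merges to [16, 28), [32, 39).
[2, 7): no B overlap → unchanged.
[11, 22) minus B → [11, 16).

[2, 7) ∪ [11, 16)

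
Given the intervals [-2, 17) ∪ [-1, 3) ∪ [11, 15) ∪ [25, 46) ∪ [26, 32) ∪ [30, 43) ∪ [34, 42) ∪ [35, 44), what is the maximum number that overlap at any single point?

4

Walk the sorted start/end points keeping a running depth.
The depth first hits 4 at 35.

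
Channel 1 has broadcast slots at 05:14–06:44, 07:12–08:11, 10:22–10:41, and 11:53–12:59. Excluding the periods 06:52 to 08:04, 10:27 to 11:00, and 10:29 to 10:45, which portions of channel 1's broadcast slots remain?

05:14-06:44, 08:04-08:11, 10:22-10:27, 11:53-12:59

Second set merges to 06:52-08:04, 10:27-11:00.
05:14-06:44: no B overlap → unchanged.
07:12-08:11 minus B → 08:04-08:11.
10:22-10:41 minus B → 10:22-10:27.
11:53-12:59: no B overlap → unchanged.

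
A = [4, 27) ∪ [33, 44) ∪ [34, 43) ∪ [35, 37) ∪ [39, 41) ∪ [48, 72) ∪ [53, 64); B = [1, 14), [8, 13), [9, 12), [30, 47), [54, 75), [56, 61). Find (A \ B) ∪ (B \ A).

Merge the first list: [4, 27), [33, 44), [48, 72).
Merge the second list: [1, 14), [30, 47), [54, 75).
A but not B: [14, 27), [48, 54).
B but not A: [1, 4), [30, 33), [44, 47), [72, 75).
Combining gives A △ B.

[1, 4) ∪ [14, 27) ∪ [30, 33) ∪ [44, 47) ∪ [48, 54) ∪ [72, 75)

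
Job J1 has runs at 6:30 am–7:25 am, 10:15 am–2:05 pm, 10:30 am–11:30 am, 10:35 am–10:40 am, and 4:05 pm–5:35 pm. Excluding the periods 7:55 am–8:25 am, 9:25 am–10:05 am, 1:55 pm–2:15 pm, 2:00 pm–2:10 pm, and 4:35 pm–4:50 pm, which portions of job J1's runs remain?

6:30 am–7:25 am, 10:15 am–1:55 pm, 4:05 pm–4:35 pm, 4:50 pm–5:35 pm

A, merged: 6:30 am–7:25 am, 10:15 am–2:05 pm, 4:05 pm–5:35 pm.
B, merged: 7:55 am–8:25 am, 9:25 am–10:05 am, 1:55 pm–2:15 pm, 4:35 pm–4:50 pm.
6:30 am–7:25 am is untouched.
10:15 am–2:05 pm with B removed leaves 10:15 am–1:55 pm.
4:05 pm–5:35 pm with B removed leaves 4:05 pm–4:35 pm, 4:50 pm–5:35 pm.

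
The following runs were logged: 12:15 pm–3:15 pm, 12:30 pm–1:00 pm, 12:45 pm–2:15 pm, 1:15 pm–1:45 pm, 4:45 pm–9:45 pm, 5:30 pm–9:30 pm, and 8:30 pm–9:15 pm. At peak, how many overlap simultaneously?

Walk the sorted start/end points keeping a running depth.
The depth first hits 3 at 12:45 pm.

3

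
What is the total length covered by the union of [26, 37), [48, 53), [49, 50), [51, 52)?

Merged: [26, 37), [48, 53).
Lengths: 11 + 5 = 16.

16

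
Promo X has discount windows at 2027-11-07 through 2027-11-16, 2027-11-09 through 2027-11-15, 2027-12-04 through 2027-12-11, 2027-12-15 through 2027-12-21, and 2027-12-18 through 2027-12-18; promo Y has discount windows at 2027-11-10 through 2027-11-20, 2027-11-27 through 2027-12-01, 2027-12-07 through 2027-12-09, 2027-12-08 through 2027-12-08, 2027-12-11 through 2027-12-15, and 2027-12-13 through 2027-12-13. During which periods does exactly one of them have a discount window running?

2027-11-07 through 2027-11-09, 2027-11-17 through 2027-11-20, 2027-11-27 through 2027-12-01, 2027-12-04 through 2027-12-06, 2027-12-10 through 2027-12-10, 2027-12-12 through 2027-12-14, 2027-12-16 through 2027-12-21

Merge the first list: 2027-11-07 through 2027-11-16, 2027-12-04 through 2027-12-11, 2027-12-15 through 2027-12-21.
Merge the second list: 2027-11-10 through 2027-11-20, 2027-11-27 through 2027-12-01, 2027-12-07 through 2027-12-09, 2027-12-11 through 2027-12-15.
A \ B = 2027-11-07 through 2027-11-09, 2027-12-04 through 2027-12-06, 2027-12-10 through 2027-12-10, 2027-12-16 through 2027-12-21.
B \ A = 2027-11-17 through 2027-11-20, 2027-11-27 through 2027-12-01, 2027-12-12 through 2027-12-14.
Union of the two gives the symmetric difference.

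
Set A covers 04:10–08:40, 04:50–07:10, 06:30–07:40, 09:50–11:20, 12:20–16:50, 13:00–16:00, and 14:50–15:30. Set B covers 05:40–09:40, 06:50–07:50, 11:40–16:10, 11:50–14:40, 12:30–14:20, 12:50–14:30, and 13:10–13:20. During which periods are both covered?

Merge the first list: 04:10–08:40, 09:50–11:20, 12:20–16:50.
Merge the second list: 05:40–09:40, 11:40–16:10.
04:10–08:40 ∩ B → 05:40–08:40.
09:50–11:20 meets no B interval.
12:20–16:50 ∩ B → 12:20–16:10.

05:40–08:40, 12:20–16:10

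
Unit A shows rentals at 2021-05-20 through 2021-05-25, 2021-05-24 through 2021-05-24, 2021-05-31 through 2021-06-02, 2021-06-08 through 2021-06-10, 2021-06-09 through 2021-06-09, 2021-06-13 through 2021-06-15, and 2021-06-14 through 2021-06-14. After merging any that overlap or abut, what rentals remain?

2021-05-24 through 2021-05-24 overlaps/touches 2021-05-20 through 2021-05-25 → extend to 2021-05-20 through 2021-05-25.
2021-05-31 through 2021-06-02 is disjoint → start new block.
2021-06-08 through 2021-06-10 is disjoint → start new block.
2021-06-09 through 2021-06-09 overlaps/touches 2021-06-08 through 2021-06-10 → extend to 2021-06-08 through 2021-06-10.
2021-06-13 through 2021-06-15 is disjoint → start new block.
2021-06-14 through 2021-06-14 overlaps/touches 2021-06-13 through 2021-06-15 → extend to 2021-06-13 through 2021-06-15.

2021-05-20 through 2021-05-25, 2021-05-31 through 2021-06-02, 2021-06-08 through 2021-06-10, 2021-06-13 through 2021-06-15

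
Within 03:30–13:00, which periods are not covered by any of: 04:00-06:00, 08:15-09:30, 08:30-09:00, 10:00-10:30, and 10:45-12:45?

Covered (merged): 04:00–06:00, 08:15–09:30, 10:00–10:30, 10:45–12:45.
Uncovered inside 03:30–13:00: 03:30–04:00, 06:00–08:15, 09:30–10:00, 10:30–10:45, 12:45–13:00.

03:30–04:00, 06:00–08:15, 09:30–10:00, 10:30–10:45, 12:45–13:00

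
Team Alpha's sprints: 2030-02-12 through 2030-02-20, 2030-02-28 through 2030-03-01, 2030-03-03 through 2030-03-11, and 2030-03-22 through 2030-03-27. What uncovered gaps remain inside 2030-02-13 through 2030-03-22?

2030-02-21 through 2030-02-27, 2030-03-02 through 2030-03-02, 2030-03-12 through 2030-03-21

The merged coverage is 2030-02-12 through 2030-02-20, 2030-02-28 through 2030-03-01, 2030-03-03 through 2030-03-11, 2030-03-22 through 2030-03-27.
Complement within 2030-02-13 through 2030-03-22: 2030-02-21 through 2030-02-27, 2030-03-02 through 2030-03-02, 2030-03-12 through 2030-03-21.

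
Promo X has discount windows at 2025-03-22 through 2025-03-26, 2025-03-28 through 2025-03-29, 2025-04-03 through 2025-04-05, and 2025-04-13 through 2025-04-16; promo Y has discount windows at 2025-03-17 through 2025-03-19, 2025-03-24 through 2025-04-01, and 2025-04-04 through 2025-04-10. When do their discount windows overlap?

2025-03-24 through 2025-03-26, 2025-03-28 through 2025-03-29, 2025-04-04 through 2025-04-05

2025-03-22 through 2025-03-26 ∩ B → 2025-03-24 through 2025-03-26.
2025-03-28 through 2025-03-29 ∩ B → 2025-03-28 through 2025-03-29.
2025-04-03 through 2025-04-05 ∩ B → 2025-04-04 through 2025-04-05.
2025-04-13 through 2025-04-16 meets no B interval.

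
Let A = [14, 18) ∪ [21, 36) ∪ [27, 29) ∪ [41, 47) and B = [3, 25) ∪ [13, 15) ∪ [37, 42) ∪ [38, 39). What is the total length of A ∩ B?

A, merged: [14, 18), [21, 36), [41, 47).
B, merged: [3, 25), [37, 42).
A ∩ B = [14, 18), [21, 25), [41, 42).
Total: 4 + 4 + 1 = 9.

9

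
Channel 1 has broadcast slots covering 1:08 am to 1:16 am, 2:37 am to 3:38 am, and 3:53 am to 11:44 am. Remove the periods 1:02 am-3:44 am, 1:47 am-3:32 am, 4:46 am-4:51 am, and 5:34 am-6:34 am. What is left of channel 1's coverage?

Merge the second list: 1:02 am-3:44 am, 4:46 am-4:51 am, 5:34 am-6:34 am.
1:08 am-1:16 am lies entirely inside B → drops out.
2:37 am-3:38 am lies entirely inside B → drops out.
3:53 am-11:44 am with B removed leaves 3:53 am-4:46 am, 4:51 am-5:34 am, 6:34 am-11:44 am.

3:53 am-4:46 am, 4:51 am-5:34 am, 6:34 am-11:44 am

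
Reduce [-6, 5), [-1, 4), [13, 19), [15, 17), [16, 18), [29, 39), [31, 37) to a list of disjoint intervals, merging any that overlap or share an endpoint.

[-6, 5) ∪ [13, 19) ∪ [29, 39)

[-1, 4) overlaps/touches [-6, 5) → extend to [-6, 5).
[13, 19) is disjoint → start new block.
[15, 17) overlaps/touches [13, 19) → extend to [13, 19).
[16, 18) overlaps/touches [13, 19) → extend to [13, 19).
[29, 39) is disjoint → start new block.
[31, 37) overlaps/touches [29, 39) → extend to [29, 39).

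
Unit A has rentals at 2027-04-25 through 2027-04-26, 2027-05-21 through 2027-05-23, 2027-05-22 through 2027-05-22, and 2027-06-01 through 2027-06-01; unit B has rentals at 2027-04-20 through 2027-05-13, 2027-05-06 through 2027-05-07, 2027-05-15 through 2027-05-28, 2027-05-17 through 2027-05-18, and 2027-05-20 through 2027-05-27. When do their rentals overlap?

2027-04-25 through 2027-04-26, 2027-05-21 through 2027-05-23

First set merges to 2027-04-25 through 2027-04-26, 2027-05-21 through 2027-05-23, 2027-06-01 through 2027-06-01.
Second set merges to 2027-04-20 through 2027-05-13, 2027-05-15 through 2027-05-28.
2027-04-25 through 2027-04-26 meets the second set on 2027-04-25 through 2027-04-26.
2027-05-21 through 2027-05-23 meets the second set on 2027-05-21 through 2027-05-23.
2027-06-01 through 2027-06-01: no overlap with the second set.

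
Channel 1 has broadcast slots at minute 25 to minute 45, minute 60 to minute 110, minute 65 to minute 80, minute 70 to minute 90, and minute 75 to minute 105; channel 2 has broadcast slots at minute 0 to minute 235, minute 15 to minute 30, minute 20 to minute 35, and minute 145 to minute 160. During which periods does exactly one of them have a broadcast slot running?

minute 0 to minute 25, minute 45 to minute 60, minute 110 to minute 235

First set merges to minute 25 to minute 45, minute 60 to minute 110.
Second set merges to minute 0 to minute 235.
A \ B = none.
B \ A = minute 0 to minute 25, minute 45 to minute 60, minute 110 to minute 235.
Union of the two gives the symmetric difference.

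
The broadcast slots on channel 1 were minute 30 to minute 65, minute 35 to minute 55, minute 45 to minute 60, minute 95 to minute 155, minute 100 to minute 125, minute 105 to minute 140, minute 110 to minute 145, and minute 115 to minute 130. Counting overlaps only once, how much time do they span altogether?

Merged: minute 30 to minute 65, minute 95 to minute 155.
Lengths: 35 minutes + 60 minutes = 95 minutes.

95 minutes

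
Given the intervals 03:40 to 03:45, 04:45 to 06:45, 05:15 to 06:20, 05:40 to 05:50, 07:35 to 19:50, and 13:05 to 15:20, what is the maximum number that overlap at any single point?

3

At 05:40, 3 of the intervals are simultaneously active.
No point has more.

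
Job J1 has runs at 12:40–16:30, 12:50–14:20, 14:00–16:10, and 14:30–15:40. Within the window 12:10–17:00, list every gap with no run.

Covered (merged): 12:40–16:30.
Gaps within 12:10–17:00: 12:10–12:40, 16:30–17:00.

12:10–12:40, 16:30–17:00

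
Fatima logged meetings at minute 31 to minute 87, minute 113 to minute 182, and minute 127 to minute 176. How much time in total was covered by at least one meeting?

Merged: minute 31 to minute 87, minute 113 to minute 182.
Lengths: 56 minutes + 69 minutes = 125 minutes.

125 minutes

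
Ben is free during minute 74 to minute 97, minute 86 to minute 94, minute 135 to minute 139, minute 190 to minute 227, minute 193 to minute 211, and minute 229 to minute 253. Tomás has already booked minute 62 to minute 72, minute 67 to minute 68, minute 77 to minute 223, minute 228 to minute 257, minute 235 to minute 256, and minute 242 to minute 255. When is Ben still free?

Merge the first list: minute 74 to minute 97, minute 135 to minute 139, minute 190 to minute 227, minute 229 to minute 253.
Merge the second list: minute 62 to minute 72, minute 77 to minute 223, minute 228 to minute 257.
minute 74 to minute 97 \ B = minute 74 to minute 77.
minute 135 to minute 139: entirely removed.
minute 190 to minute 227 \ B = minute 223 to minute 227.
minute 229 to minute 253: entirely removed.

minute 74 to minute 77, minute 223 to minute 227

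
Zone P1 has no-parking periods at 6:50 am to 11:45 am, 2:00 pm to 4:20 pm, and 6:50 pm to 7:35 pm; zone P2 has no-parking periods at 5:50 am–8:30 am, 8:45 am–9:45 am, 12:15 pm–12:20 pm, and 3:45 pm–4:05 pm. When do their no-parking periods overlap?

6:50 am–11:45 am meets the second set on 6:50 am–8:30 am, 8:45 am–9:45 am.
2:00 pm–4:20 pm meets the second set on 3:45 pm–4:05 pm.
6:50 pm–7:35 pm: no overlap with the second set.

6:50 am–8:30 am, 8:45 am–9:45 am, 3:45 pm–4:05 pm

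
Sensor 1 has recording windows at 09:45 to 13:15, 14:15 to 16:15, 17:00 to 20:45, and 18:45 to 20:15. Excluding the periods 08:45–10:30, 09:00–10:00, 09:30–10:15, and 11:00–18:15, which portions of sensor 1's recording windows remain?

10:30-11:00, 18:15-20:45

A, merged: 09:45-13:15, 14:15-16:15, 17:00-20:45.
B, merged: 08:45-10:30, 11:00-18:15.
09:45-13:15 with B removed leaves 10:30-11:00.
14:15-16:15 lies entirely inside B → drops out.
17:00-20:45 with B removed leaves 18:15-20:45.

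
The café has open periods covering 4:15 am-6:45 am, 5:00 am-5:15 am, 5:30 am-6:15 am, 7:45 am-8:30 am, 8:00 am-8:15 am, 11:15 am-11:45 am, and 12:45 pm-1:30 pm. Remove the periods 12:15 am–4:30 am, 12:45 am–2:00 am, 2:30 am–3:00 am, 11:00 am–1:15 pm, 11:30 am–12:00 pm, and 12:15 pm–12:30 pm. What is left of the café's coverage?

First set merges to 4:15 am-6:45 am, 7:45 am-8:30 am, 11:15 am-11:45 am, 12:45 pm-1:30 pm.
Second set merges to 12:15 am-4:30 am, 11:00 am-1:15 pm.
4:15 am-6:45 am with B removed leaves 4:30 am-6:45 am.
7:45 am-8:30 am is untouched.
11:15 am-11:45 am lies entirely inside B → drops out.
12:45 pm-1:30 pm with B removed leaves 1:15 pm-1:30 pm.

4:30 am-6:45 am, 7:45 am-8:30 am, 1:15 pm-1:30 pm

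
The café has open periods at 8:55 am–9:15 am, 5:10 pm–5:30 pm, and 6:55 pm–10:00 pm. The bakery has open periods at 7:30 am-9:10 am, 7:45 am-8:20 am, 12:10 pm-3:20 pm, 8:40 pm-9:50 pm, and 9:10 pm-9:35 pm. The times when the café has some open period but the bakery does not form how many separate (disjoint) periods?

4

Second set merges to 7:30 am–9:10 am, 12:10 pm–3:20 pm, 8:40 pm–9:50 pm.
A \ B = 9:10 am–9:15 am, 5:10 pm–5:30 pm, 6:55 pm–8:40 pm, 9:50 pm–10:00 pm.
That is 4 disjoint pieces.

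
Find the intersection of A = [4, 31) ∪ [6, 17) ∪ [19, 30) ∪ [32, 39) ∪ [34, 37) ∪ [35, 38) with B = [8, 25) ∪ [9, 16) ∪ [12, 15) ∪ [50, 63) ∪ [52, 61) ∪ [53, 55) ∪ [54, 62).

A, merged: [4, 31), [32, 39).
B, merged: [8, 25), [50, 63).
[4, 31) overlaps B on [8, 25).
[32, 39) falls entirely outside B.

[8, 25)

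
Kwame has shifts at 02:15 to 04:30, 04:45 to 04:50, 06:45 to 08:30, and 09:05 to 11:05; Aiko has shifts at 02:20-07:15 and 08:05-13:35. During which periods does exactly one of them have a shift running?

A \ B = 02:15–02:20, 07:15–08:05.
B \ A = 04:30–04:45, 04:50–06:45, 08:30–09:05, 11:05–13:35.
Union of the two gives the symmetric difference.

02:15–02:20, 04:30–04:45, 04:50–06:45, 07:15–08:05, 08:30–09:05, 11:05–13:35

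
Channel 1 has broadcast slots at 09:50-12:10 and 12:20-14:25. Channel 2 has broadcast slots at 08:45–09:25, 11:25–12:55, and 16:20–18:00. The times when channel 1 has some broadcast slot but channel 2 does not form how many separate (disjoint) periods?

A \ B = 09:50–11:25, 12:55–14:25.
That is 2 disjoint pieces.

2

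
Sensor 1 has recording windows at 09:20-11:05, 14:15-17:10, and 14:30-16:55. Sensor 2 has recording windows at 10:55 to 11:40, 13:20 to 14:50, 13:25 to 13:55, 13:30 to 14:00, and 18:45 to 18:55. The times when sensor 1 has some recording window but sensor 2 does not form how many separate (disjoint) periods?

2

First set merges to 09:20-11:05, 14:15-17:10.
Second set merges to 10:55-11:40, 13:20-14:50, 18:45-18:55.
A \ B = 09:20-10:55, 14:50-17:10.
That is 2 disjoint pieces.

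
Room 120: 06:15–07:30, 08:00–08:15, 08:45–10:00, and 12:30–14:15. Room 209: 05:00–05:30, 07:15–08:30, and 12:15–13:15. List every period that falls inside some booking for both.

06:15–07:30 overlaps B on 07:15–07:30.
08:00–08:15 overlaps B on 08:00–08:15.
08:45–10:00 falls entirely outside B.
12:30–14:15 overlaps B on 12:30–13:15.

07:15–07:30, 08:00–08:15, 12:30–13:15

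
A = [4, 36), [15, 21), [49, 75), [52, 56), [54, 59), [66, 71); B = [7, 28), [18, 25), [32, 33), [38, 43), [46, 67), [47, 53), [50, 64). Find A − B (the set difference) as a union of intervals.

[4, 7) ∪ [28, 32) ∪ [33, 36) ∪ [67, 75)

First set merges to [4, 36), [49, 75).
Second set merges to [7, 28), [32, 33), [38, 43), [46, 67).
[4, 36) with B removed leaves [4, 7), [28, 32), [33, 36).
[49, 75) with B removed leaves [67, 75).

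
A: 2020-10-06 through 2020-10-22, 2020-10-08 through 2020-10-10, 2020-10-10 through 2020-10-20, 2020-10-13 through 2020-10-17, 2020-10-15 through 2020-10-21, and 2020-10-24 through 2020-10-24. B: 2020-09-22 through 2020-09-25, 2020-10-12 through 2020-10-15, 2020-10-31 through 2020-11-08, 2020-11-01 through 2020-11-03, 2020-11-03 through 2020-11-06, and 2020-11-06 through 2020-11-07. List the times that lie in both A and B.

2020-10-12 through 2020-10-15

First set merges to 2020-10-06 through 2020-10-22, 2020-10-24 through 2020-10-24.
Second set merges to 2020-09-22 through 2020-09-25, 2020-10-12 through 2020-10-15, 2020-10-31 through 2020-11-08.
2020-10-06 through 2020-10-22 meets the second set on 2020-10-12 through 2020-10-15.
2020-10-24 through 2020-10-24: no overlap with the second set.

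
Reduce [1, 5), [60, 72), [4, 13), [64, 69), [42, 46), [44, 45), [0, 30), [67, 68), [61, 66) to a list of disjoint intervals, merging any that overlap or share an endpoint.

[0, 30) ∪ [42, 46) ∪ [60, 72)

Sort by start: [0, 30), [1, 5), [4, 13), [42, 46), [44, 45), [60, 72), [61, 66), [64, 69), [67, 68).
[1, 5) overlaps/touches [0, 30) → extend to [0, 30).
[4, 13) overlaps/touches [0, 30) → extend to [0, 30).
[42, 46) is disjoint → start new block.
[44, 45) overlaps/touches [42, 46) → extend to [42, 46).
[60, 72) is disjoint → start new block.
[61, 66) overlaps/touches [60, 72) → extend to [60, 72).
[64, 69) overlaps/touches [60, 72) → extend to [60, 72).
[67, 68) overlaps/touches [60, 72) → extend to [60, 72).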